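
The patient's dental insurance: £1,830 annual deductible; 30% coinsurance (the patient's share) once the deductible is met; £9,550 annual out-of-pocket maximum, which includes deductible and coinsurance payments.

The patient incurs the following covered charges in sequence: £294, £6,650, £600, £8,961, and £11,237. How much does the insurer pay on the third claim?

Bill 1, £294: all of it applies to the deductible. Cost to patient: £294. OOP to date £294. Plan pays £294 − £294 = £0.
Bill 2, £6,650: deductible takes £1,536, £5,114 remains; patient's 30% is £1,534.20. Patient owes £3,070.20 (running OOP £3,364.20). Insurer: £6,650 − £3,070.20 = £3,579.80.
Bill 3, £600: deductible met; 30% of £600 = £180. Patient owes £180 (running OOP £3,544.20). Insurer: £600 − £180 = £420.

£420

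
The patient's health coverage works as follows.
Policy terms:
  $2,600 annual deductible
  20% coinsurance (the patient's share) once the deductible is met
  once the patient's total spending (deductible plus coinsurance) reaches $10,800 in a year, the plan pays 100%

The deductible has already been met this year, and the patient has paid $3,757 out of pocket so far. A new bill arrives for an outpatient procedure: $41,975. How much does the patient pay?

$7,043

With the deductible met, the entire $41,975 is subject to coinsurance.
Patient's 20% share of $41,975 is $8,395.
Year-to-date out-of-pocket would reach $3,757 + $8,395 = $12,152, above the $10,800 maximum, so the patient pays only $10,800 − $3,757 = $7,043.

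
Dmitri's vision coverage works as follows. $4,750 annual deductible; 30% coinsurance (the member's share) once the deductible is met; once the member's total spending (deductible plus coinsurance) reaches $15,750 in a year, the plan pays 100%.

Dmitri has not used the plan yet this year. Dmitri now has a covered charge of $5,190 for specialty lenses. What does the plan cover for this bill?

$308

The full $4,750 deductible is still open; $4,750 of this bill applies to it.
After the $4,750 deductible portion, $5,190 − $4,750 = $440 is subject to coinsurance.
30% of $440 = $132 falls to the member.
That puts the member's cost at $4,750 + $132 = $4,882 before any cap.
Total out-of-pocket so far would be $0 + $4,882 = $4,882, below the $15,750 cap — no reduction.
Insurer pays the balance: $5,190 − $4,882 = $308.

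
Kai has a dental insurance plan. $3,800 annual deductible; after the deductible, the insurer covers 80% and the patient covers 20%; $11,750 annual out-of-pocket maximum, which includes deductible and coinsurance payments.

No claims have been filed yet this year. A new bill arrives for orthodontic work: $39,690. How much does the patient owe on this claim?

$10,978

Nothing has been paid toward the $3,800 deductible, so the first $3,800 of this charge is applied there.
That leaves $39,690 − $3,800 = $35,890 for coinsurance.
Patient's 20% share of $35,890 is $7,178.
So the patient owes $3,800 + $7,178 = $10,978 before any cap.
Year-to-date out-of-pocket becomes $0 + $10,978 = $10,978, still under the $11,750 maximum, so no cap applies.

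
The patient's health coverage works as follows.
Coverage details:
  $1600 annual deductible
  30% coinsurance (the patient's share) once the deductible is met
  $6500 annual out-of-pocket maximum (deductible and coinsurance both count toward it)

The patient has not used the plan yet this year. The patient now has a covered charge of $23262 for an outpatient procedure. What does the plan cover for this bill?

$16762

Deductible not yet touched, so the first $1600 of the bill goes to the deductible.
The remaining $21662 (= $23262 − $1600) moves to coinsurance.
Coinsurance: $21662 × 30% = $6498.60.
That puts the patient's cost at $1600 + $6498.60 = $8098.60 before any cap.
Adding $8098.60 to the $0 already spent would give $8098.60, which exceeds the $6500 cap; the patient pays just $6500 − $0 = $6500.
The plan picks up $23262 − $6500 = $16762.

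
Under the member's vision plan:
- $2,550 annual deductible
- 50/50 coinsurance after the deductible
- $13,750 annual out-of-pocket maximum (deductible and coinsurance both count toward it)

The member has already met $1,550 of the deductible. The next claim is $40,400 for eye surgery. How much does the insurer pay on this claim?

Remaining deductible: $2,550 − $1,550 = $1,000.
That leaves $40,400 − $1,000 = $39,400 for coinsurance.
Member's 50% share of $39,400 is $19,700.
So the member owes $1,000 + $19,700 = $20,700 before any cap.
Adding $20,700 to the $1,550 already spent would give $22,250, which exceeds the $13,750 cap; the member pays just $13,750 − $1,550 = $12,200.
Insurer pays the balance: $40,400 − $12,200 = $28,200.

$28,200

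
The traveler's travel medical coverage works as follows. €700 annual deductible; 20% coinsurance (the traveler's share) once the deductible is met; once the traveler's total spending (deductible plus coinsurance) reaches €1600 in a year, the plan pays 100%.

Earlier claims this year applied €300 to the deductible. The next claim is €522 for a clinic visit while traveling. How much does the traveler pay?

€424.40

Deductible still to meet: €700 − €300 = €400.
After the €400 deductible portion, €522 − €400 = €122 is subject to coinsurance.
Coinsurance: €122 × 20% = €24.40.
Traveler responsibility before any cap: €400 + €24.40 = €424.40.
Total out-of-pocket so far would be €300 + €424.40 = €724.40, below the €1600 cap — no reduction.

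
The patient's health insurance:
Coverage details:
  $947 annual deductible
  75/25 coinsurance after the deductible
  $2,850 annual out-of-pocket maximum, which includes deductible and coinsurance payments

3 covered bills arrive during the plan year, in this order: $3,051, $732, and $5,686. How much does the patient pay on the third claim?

Bill 1, $3,051: deductible takes $947, $2,104 remains; patient's 25% is $526. Cost to patient: $1,473. OOP to date $1,473.
Bill 2, $732: deductible met; 25% of $732 = $183. Cost to patient: $183. OOP to date $1,656.
Bill 3, $5,686: deductible already satisfied, so patient's share is 25% × $5,686 = $1,421.50. OOP would hit $3,077.50 > $2,850, so the cap limits the patient to $2,850 − $1,656 = $1,194.

$1,194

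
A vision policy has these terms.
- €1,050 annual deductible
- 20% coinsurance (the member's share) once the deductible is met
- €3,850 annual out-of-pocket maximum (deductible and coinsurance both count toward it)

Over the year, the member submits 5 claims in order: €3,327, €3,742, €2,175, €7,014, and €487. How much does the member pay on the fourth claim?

€1,161.20

Claim 1 — €3,327: €1,050 finishes the deductible; €2,277 goes to coinsurance; member's 20% is €455.40. Cost to member: €1,505.40. OOP to date €1,505.40.
Claim 2 — €3,742: deductible met; 20% of €3,742 = €748.40. Cost to member: €748.40. OOP to date €2,253.80.
Claim 3 — €2,175: 20% coinsurance on €2,175 = €435. Member pays €435; OOP now €2,688.80.
Claim 4 — €7,014: deductible already satisfied, so member's share is 20% × €7,014 = €1,402.80. Adding that to €2,688.80 gives €4,091.60, past the €3,850 cap; member pays only €3,850 − €2,688.80 = €1,161.20.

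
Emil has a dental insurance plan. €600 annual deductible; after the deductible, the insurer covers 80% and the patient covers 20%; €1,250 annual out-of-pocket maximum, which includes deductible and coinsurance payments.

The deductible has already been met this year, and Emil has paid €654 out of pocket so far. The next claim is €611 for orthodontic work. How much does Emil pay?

€122.20

With the deductible met, the entire €611 is subject to coinsurance.
Patient's 20% share of €611 is €122.20.
Year-to-date out-of-pocket becomes €654 + €122.20 = €776.20, still under the €1,250 maximum, so no cap applies.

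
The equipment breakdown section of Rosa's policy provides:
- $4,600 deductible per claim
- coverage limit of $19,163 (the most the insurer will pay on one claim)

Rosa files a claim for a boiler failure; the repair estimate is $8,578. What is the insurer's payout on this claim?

$3,978

After the deductible, $8,578 − $4,600 = $3,978 remains.
$3,978 is within the $19,163 limit, so the insurer pays $3,978.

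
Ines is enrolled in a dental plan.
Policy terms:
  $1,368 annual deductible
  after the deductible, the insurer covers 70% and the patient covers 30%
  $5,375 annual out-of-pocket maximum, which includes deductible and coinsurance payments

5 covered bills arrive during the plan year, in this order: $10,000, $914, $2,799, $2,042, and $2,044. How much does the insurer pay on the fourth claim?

Claim 1 — $10,000: $1,368 finishes the deductible; $8,632 goes to coinsurance; 30% of $8,632 = $2,589.60. Patient pays $3,957.60; OOP now $3,957.60. Plan pays $10,000 − $3,957.60 = $6,042.40.
Claim 2 — $914: deductible already satisfied, so patient's share is 30% × $914 = $274.20. Patient owes $274.20 (running OOP $4,231.80). Plan pays $914 − $274.20 = $639.80.
Claim 3 — $2,799: 30% coinsurance on $2,799 = $839.70. Cost to patient: $839.70. OOP to date $5,071.50. Insurer: $2,799 − $839.70 = $1,959.30.
Claim 4 — $2,042: 30% coinsurance on $2,042 = $612.60. That would push OOP to $5,684.10, over the $5,375 cap, so patient pays $5,375 − $5,071.50 = $303.50. Plan pays $2,042 − $303.50 = $1,738.50.

$1,738.50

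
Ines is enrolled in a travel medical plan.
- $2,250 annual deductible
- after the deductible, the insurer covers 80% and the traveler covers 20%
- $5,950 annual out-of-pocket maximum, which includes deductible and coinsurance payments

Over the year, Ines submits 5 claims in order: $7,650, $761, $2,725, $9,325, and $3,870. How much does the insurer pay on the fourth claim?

$7,460

Claim 1 ($7,650): deductible takes $2,250, $5,400 remains; 20% of $5,400 = $1,080. Cost to traveler: $3,330. OOP to date $3,330. Plan pays $7,650 − $3,330 = $4,320.
Claim 2 ($761): deductible already satisfied, so traveler's share is 20% × $761 = $152.20. Traveler pays $152.20; OOP now $3,482.20. Insurer: $761 − $152.20 = $608.80.
Claim 3 ($2,725): 20% coinsurance on $2,725 = $545. Traveler pays $545; OOP now $4,027.20. Insurer: $2,725 − $545 = $2,180.
Claim 4 ($9,325): deductible already satisfied, so traveler's share is 20% × $9,325 = $1,865. Cost to traveler: $1,865. OOP to date $5,892.20. Plan pays $9,325 − $1,865 = $7,460.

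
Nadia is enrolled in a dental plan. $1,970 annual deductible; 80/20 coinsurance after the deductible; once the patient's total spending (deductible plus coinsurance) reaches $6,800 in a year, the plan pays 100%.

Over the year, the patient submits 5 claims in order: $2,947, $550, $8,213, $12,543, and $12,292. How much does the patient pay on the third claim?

$1,642.60

#1 ($2,947): $1,970 finishes the deductible; $977 goes to coinsurance; 20% of $977 = $195.40. Cost to patient: $2,165.40. OOP to date $2,165.40.
#2 ($550): deductible met; 20% of $550 = $110. Cost to patient: $110. OOP to date $2,275.40.
#3 ($8,213): deductible met; 20% of $8,213 = $1,642.60. Patient owes $1,642.60 (running OOP $3,918).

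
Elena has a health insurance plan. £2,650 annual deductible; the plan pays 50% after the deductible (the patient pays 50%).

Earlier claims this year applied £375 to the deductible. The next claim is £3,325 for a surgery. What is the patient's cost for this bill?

£2,800

Remaining deductible: £2,650 − £375 = £2,275.
The remaining £1,050 (= £3,325 − £2,275) moves to coinsurance.
Patient's 50% share of £1,050 is £525.
That puts the patient's cost at £2,275 + £525 = £2,800.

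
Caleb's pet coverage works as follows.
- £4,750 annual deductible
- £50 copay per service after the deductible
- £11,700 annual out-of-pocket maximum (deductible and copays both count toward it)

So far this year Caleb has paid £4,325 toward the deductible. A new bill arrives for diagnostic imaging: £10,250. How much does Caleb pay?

£475

£4,325 of the £4,750 deductible is already met, leaving £425.
The remaining £9,825 (= £10,250 − £425) moves to the copay.
Copay on this service: £50.
Owner responsibility before any cap: £425 + £50 = £475.
Total out-of-pocket so far would be £4,325 + £475 = £4,800, below the £11,700 cap — no reduction.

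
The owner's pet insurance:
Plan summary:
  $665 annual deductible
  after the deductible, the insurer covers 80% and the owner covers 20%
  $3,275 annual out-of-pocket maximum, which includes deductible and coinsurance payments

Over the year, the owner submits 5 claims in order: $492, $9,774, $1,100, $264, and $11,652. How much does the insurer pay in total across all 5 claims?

#1 ($492): entire amount goes to the deductible. Cost to owner: $492. OOP to date $492. Insurer: $492 − $492 = $0.
#2 ($9,774): $173 finishes the deductible; $9,601 goes to coinsurance; owner's 20% is $1,920.20. Owner pays $2,093.20; OOP now $2,585.20. Plan pays $9,774 − $2,093.20 = $7,680.80.
#3 ($1,100): deductible met; 20% of $1,100 = $220. Cost to owner: $220. OOP to date $2,805.20. Plan pays $1,100 − $220 = $880.
#4 ($264): deductible already satisfied, so owner's share is 20% × $264 = $52.80. Owner owes $52.80 (running OOP $2,858). Plan pays $264 − $52.80 = $211.20.
#5 ($11,652): deductible met; 20% of $11,652 = $2,330.40. Adding that to $2,858 gives $5,188.40, past the $3,275 cap; owner pays only $3,275 − $2,858 = $417. Insurer: $11,652 − $417 = $11,235.
Insurer total = bills − owner's total = $23,282 − $3,275 = $20,007.

$20,007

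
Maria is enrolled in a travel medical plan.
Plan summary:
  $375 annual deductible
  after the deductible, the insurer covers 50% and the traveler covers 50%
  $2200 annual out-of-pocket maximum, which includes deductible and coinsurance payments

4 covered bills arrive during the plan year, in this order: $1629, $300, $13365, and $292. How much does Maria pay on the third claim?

#1 ($1629): $375 finishes the deductible; $1254 goes to coinsurance; coinsurance $1254 × 50% = $627. Traveler owes $1002 (running OOP $1002).
#2 ($300): deductible met; 50% of $300 = $150. Traveler owes $150 (running OOP $1152).
#3 ($13365): deductible already satisfied, so traveler's share is 50% × $13365 = $6682.50. Adding that to $1152 gives $7834.50, past the $2200 cap; traveler pays only $2200 − $1152 = $1048.

$1048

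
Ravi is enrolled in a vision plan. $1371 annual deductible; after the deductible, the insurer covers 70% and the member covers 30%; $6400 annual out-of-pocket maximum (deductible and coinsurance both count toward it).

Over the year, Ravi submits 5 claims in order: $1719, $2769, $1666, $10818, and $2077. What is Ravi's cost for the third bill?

Claim 1 ($1719): deductible takes $1371, $348 remains; coinsurance $348 × 30% = $104.40. Member owes $1475.40 (running OOP $1475.40).
Claim 2 ($2769): 30% coinsurance on $2769 = $830.70. Member pays $830.70; OOP now $2306.10.
Claim 3 ($1666): 30% coinsurance on $1666 = $499.80. Member owes $499.80 (running OOP $2805.90).

$499.80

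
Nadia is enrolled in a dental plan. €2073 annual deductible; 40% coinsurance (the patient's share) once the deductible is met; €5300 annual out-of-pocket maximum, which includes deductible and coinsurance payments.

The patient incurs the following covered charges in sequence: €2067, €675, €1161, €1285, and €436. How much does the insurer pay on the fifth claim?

€261.60

Claim 1 (€2067): fully absorbed by the deductible. Patient pays €2067; OOP now €2067. Insurer: €2067 − €2067 = €0.
Claim 2 (€675): deductible takes €6, €669 remains; patient's 40% is €267.60. Patient owes €273.60 (running OOP €2340.60). Plan pays €675 − €273.60 = €401.40.
Claim 3 (€1161): deductible met; 40% of €1161 = €464.40. Cost to patient: €464.40. OOP to date €2805. Plan pays €1161 − €464.40 = €696.60.
Claim 4 (€1285): deductible met; 40% of €1285 = €514. Patient pays €514; OOP now €3319. Plan pays €1285 − €514 = €771.
Claim 5 (€436): deductible met; 40% of €436 = €174.40. Patient pays €174.40; OOP now €3493.40. Plan pays €436 − €174.40 = €261.60.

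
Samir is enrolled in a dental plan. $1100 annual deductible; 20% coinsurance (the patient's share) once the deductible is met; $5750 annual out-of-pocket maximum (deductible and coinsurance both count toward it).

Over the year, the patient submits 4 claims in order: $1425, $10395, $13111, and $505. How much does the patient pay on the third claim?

Bill 1, $1425: deductible takes $1100, $325 remains; patient's 20% is $65. Cost to patient: $1165. OOP to date $1165.
Bill 2, $10395: deductible met; 20% of $10395 = $2079. Patient owes $2079 (running OOP $3244).
Bill 3, $13111: deductible met; 20% of $13111 = $2622.20. OOP would hit $5866.20 > $5750, so the cap limits the patient to $5750 − $3244 = $2506.

$2506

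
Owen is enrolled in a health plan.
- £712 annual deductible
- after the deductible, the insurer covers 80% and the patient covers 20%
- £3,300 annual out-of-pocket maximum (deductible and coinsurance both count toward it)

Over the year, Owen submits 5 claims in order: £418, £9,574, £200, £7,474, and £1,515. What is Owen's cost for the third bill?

£40

Bill 1, £418: entire amount goes to the deductible. Patient pays £418; OOP now £418.
Bill 2, £9,574: deductible takes £294, £9,280 remains; coinsurance £9,280 × 20% = £1,856. Patient owes £2,150 (running OOP £2,568).
Bill 3, £200: deductible already satisfied, so patient's share is 20% × £200 = £40. Patient owes £40 (running OOP £2,608).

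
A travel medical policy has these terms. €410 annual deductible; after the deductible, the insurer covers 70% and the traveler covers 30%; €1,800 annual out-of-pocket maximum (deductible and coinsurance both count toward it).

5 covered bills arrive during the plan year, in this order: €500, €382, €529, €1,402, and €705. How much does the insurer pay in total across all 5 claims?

Claim 1 (€500): €410 to deductible, leaving €90; 30% of €90 = €27. Traveler owes €437 (running OOP €437). Plan pays €500 − €437 = €63.
Claim 2 (€382): 30% coinsurance on €382 = €114.60. Traveler pays €114.60; OOP now €551.60. Insurer: €382 − €114.60 = €267.40.
Claim 3 (€529): deductible met; 30% of €529 = €158.70. Traveler owes €158.70 (running OOP €710.30). Insurer: €529 − €158.70 = €370.30.
Claim 4 (€1,402): deductible already satisfied, so traveler's share is 30% × €1,402 = €420.60. Traveler pays €420.60; OOP now €1,130.90. Plan pays €1,402 − €420.60 = €981.40.
Claim 5 (€705): 30% coinsurance on €705 = €211.50. Cost to traveler: €211.50. OOP to date €1,342.40. Insurer: €705 − €211.50 = €493.50.
Insurer total = bills − traveler's total = €3,518 − €1,342.40 = €2,175.60.

€2,175.60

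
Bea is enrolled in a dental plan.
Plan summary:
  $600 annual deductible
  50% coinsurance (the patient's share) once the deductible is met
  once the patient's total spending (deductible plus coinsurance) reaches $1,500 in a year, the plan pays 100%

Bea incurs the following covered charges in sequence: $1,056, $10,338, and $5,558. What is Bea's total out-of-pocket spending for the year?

$1,500

Bill 1, $1,056: $600 to deductible, leaving $456; coinsurance $456 × 50% = $228. Patient owes $828 (running OOP $828).
Bill 2, $10,338: deductible met; 50% of $10,338 = $5,169. Adding that to $828 gives $5,997, past the $1,500 cap; patient pays only $1,500 − $828 = $672.
Bill 3, $5,558: 50% coinsurance on $5,558 = $2,779. OOP would hit $4,279 > $1,500, so the cap limits the patient to $1,500 − $1,500 = $0.
Summing the patient's payments: $828 + $672 + $0 = $1,500.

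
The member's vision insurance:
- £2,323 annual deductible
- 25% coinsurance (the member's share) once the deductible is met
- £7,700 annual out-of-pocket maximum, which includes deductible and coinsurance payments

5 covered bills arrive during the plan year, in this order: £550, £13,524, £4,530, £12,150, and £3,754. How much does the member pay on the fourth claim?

Bill 1, £550: all of it applies to the deductible. Member owes £550 (running OOP £550).
Bill 2, £13,524: £1,773 to deductible, leaving £11,751; 25% of £11,751 = £2,937.75. Cost to member: £4,710.75. OOP to date £5,260.75.
Bill 3, £4,530: deductible already satisfied, so member's share is 25% × £4,530 = £1,132.50. Member pays £1,132.50; OOP now £6,393.25.
Bill 4, £12,150: 25% coinsurance on £12,150 = £3,037.50. OOP would hit £9,430.75 > £7,700, so the cap limits the member to £7,700 − £6,393.25 = £1,306.75.

£1,306.75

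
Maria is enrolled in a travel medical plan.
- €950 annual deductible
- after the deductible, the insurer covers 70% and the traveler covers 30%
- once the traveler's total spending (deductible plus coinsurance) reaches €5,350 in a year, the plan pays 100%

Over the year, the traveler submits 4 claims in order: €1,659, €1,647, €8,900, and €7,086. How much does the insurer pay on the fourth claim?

Bill 1, €1,659: €950 finishes the deductible; €709 goes to coinsurance; traveler's 30% is €212.70. Cost to traveler: €1,162.70. OOP to date €1,162.70. Insurer: €1,659 − €1,162.70 = €496.30.
Bill 2, €1,647: deductible already satisfied, so traveler's share is 30% × €1,647 = €494.10. Cost to traveler: €494.10. OOP to date €1,656.80. Plan pays €1,647 − €494.10 = €1,152.90.
Bill 3, €8,900: deductible met; 30% of €8,900 = €2,670. Traveler owes €2,670 (running OOP €4,326.80). Insurer: €8,900 − €2,670 = €6,230.
Bill 4, €7,086: deductible already satisfied, so traveler's share is 30% × €7,086 = €2,125.80. OOP would hit €6,452.60 > €5,350, so the cap limits the traveler to €5,350 − €4,326.80 = €1,023.20. Insurer: €7,086 − €1,023.20 = €6,062.80.

€6,062.80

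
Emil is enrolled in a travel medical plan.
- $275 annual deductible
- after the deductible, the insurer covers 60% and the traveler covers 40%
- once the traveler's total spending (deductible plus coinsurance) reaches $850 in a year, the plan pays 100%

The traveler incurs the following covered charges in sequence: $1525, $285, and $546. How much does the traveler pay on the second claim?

Bill 1, $1525: $275 finishes the deductible; $1250 goes to coinsurance; traveler's 40% is $500. Cost to traveler: $775. OOP to date $775.
Bill 2, $285: 40% coinsurance on $285 = $114. Adding that to $775 gives $889, past the $850 cap; traveler pays only $850 − $775 = $75.

$75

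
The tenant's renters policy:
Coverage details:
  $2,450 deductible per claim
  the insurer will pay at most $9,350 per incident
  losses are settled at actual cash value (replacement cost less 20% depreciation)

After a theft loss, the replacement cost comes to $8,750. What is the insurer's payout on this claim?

$4,550

At 20% depreciation, ACV = $8,750 − $1,750 = $7,000.
After the deductible, $7,000 − $2,450 = $4,550 remains.
$4,550 ≤ $9,350, so the limit doesn't bind; insurer pays $4,550.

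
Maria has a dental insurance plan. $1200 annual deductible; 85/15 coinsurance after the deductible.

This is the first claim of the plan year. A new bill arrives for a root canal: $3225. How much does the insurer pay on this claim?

$1721.25

The full $1200 deductible is still open; $1200 of this bill applies to it.
After the $1200 deductible portion, $3225 − $1200 = $2025 is subject to coinsurance.
Coinsurance: $2025 × 15% = $303.75.
So the patient owes $1200 + $303.75 = $1503.75.
The plan picks up $3225 − $1503.75 = $1721.25.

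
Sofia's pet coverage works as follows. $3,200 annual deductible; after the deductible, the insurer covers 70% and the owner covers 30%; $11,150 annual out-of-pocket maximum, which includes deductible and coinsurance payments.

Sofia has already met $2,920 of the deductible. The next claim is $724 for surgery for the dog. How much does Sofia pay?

$2,920 of the $3,200 deductible is already met, leaving $280.
The remaining $444 (= $724 − $280) moves to coinsurance.
Owner's 30% share of $444 is $133.20.
That puts the owner's cost at $280 + $133.20 = $413.20 before any cap.
Total out-of-pocket so far would be $2,920 + $413.20 = $3,333.20, below the $11,150 cap — no reduction.

$413.20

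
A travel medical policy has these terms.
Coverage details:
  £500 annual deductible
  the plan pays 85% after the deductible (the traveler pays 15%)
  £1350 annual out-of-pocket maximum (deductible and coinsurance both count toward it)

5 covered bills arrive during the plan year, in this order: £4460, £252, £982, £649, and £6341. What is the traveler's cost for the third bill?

Bill 1, £4460: deductible takes £500, £3960 remains; coinsurance £3960 × 15% = £594. Traveler owes £1094 (running OOP £1094).
Bill 2, £252: deductible met; 15% of £252 = £37.80. Traveler owes £37.80 (running OOP £1131.80).
Bill 3, £982: deductible met; 15% of £982 = £147.30. Cost to traveler: £147.30. OOP to date £1279.10.

£147.30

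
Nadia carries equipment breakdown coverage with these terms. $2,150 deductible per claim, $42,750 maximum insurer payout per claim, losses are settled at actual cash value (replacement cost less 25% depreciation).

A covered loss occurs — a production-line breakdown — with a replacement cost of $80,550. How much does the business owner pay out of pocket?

$37,800

At 25% depreciation, ACV = $80,550 − $20,137.50 = $60,412.50.
Less the $2,150 deductible: $60,412.50 − $2,150 = $58,262.50.
The $42,750 per-incident cap binds; insurer pays $42,750.
Business owner's share is the uncovered remainder: $80,550 − $42,750 = $37,800.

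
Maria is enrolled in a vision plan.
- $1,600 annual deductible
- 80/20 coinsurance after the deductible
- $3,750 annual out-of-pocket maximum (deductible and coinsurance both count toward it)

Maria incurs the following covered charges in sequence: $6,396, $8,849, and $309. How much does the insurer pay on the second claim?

$7,658.20

Claim 1 — $6,396: $1,600 finishes the deductible; $4,796 goes to coinsurance; 20% of $4,796 = $959.20. Cost to member: $2,559.20. OOP to date $2,559.20. Insurer: $6,396 − $2,559.20 = $3,836.80.
Claim 2 — $8,849: deductible already satisfied, so member's share is 20% × $8,849 = $1,769.80. That would push OOP to $4,329, over the $3,750 cap, so member pays $3,750 − $2,559.20 = $1,190.80. Plan pays $8,849 − $1,190.80 = $7,658.20.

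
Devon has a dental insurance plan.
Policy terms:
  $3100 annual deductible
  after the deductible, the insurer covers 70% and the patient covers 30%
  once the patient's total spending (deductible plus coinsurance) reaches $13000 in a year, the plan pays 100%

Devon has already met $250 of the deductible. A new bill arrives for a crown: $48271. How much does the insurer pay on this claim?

Remaining deductible: $3100 − $250 = $2850.
The remaining $45421 (= $48271 − $2850) moves to coinsurance.
Patient's 30% share of $45421 is $13626.30.
That puts the patient's cost at $2850 + $13626.30 = $16476.30 before any cap.
Year-to-date out-of-pocket would reach $250 + $16476.30 = $16726.30, above the $13000 maximum, so the patient pays only $13000 − $250 = $12750.
Insurer pays the balance: $48271 − $12750 = $35521.

$35521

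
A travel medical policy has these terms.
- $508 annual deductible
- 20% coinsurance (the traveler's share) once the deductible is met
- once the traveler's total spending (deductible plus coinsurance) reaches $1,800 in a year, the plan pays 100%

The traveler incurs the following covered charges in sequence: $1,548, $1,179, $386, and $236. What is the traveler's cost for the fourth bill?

Bill 1, $1,548: $508 to deductible, leaving $1,040; 20% of $1,040 = $208. Cost to traveler: $716. OOP to date $716.
Bill 2, $1,179: deductible already satisfied, so traveler's share is 20% × $1,179 = $235.80. Traveler owes $235.80 (running OOP $951.80).
Bill 3, $386: deductible already satisfied, so traveler's share is 20% × $386 = $77.20. Traveler owes $77.20 (running OOP $1,029).
Bill 4, $236: deductible already satisfied, so traveler's share is 20% × $236 = $47.20. Cost to traveler: $47.20. OOP to date $1,076.20.

$47.20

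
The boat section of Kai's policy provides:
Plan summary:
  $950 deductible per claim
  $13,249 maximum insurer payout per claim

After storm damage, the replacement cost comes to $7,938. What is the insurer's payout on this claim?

$6,988

Less the $950 deductible: $7,938 − $950 = $6,988.
$6,988 is within the $13,249 limit, so the insurer pays $6,988.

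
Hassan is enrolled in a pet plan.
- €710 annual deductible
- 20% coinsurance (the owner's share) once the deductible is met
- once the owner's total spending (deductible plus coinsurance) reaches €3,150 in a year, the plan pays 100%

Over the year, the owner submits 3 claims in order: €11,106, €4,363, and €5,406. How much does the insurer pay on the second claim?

€4,002.20

Claim 1 — €11,106: €710 finishes the deductible; €10,396 goes to coinsurance; 20% of €10,396 = €2,079.20. Owner owes €2,789.20 (running OOP €2,789.20). Insurer: €11,106 − €2,789.20 = €8,316.80.
Claim 2 — €4,363: deductible already satisfied, so owner's share is 20% × €4,363 = €872.60. Adding that to €2,789.20 gives €3,661.80, past the €3,150 cap; owner pays only €3,150 − €2,789.20 = €360.80. Plan pays €4,363 − €360.80 = €4,002.20.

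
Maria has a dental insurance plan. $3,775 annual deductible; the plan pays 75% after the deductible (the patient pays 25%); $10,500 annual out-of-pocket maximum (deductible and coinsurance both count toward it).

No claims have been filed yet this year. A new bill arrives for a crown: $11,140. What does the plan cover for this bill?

The full $3,775 deductible is still open; $3,775 of this bill applies to it.
The remaining $7,365 (= $11,140 − $3,775) moves to coinsurance.
Patient's 25% share of $7,365 is $1,841.25.
So the patient owes $3,775 + $1,841.25 = $5,616.25 before any cap.
Year-to-date out-of-pocket becomes $0 + $5,616.25 = $5,616.25, still under the $10,500 maximum, so no cap applies.
The insurer covers the remainder: $11,140 − $5,616.25 = $5,523.75.

$5,523.75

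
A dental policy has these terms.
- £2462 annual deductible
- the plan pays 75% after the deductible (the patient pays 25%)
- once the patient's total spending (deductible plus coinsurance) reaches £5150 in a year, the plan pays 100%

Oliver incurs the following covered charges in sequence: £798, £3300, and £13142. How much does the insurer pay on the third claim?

£10863

#1 (£798): all of it applies to the deductible. Patient pays £798; OOP now £798. Insurer: £798 − £798 = £0.
#2 (£3300): £1664 finishes the deductible; £1636 goes to coinsurance; 25% of £1636 = £409. Patient pays £2073; OOP now £2871. Plan pays £3300 − £2073 = £1227.
#3 (£13142): deductible already satisfied, so patient's share is 25% × £13142 = £3285.50. Adding that to £2871 gives £6156.50, past the £5150 cap; patient pays only £5150 − £2871 = £2279. Plan pays £13142 − £2279 = £10863.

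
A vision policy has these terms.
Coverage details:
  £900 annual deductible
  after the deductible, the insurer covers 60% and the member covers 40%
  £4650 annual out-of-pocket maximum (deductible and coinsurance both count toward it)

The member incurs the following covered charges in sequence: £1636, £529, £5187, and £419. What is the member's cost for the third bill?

Claim 1 — £1636: deductible takes £900, £736 remains; 40% of £736 = £294.40. Cost to member: £1194.40. OOP to date £1194.40.
Claim 2 — £529: deductible met; 40% of £529 = £211.60. Member pays £211.60; OOP now £1406.
Claim 3 — £5187: deductible already satisfied, so member's share is 40% × £5187 = £2074.80. Member pays £2074.80; OOP now £3480.80.

£2074.80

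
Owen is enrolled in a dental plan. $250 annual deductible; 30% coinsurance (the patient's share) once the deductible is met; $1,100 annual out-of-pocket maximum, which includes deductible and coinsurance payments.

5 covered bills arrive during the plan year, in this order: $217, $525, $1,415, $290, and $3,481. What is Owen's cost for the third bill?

Claim 1 — $217: entire amount goes to the deductible. Patient pays $217; OOP now $217.
Claim 2 — $525: $33 to deductible, leaving $492; patient's 30% is $147.60. Patient pays $180.60; OOP now $397.60.
Claim 3 — $1,415: deductible met; 30% of $1,415 = $424.50. Cost to patient: $424.50. OOP to date $822.10.

$424.50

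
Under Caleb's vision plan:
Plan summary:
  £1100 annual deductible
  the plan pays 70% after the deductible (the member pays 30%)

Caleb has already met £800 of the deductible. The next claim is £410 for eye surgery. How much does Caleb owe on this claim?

Remaining deductible: £1100 − £800 = £300.
After the £300 deductible portion, £410 − £300 = £110 is subject to coinsurance.
Coinsurance: £110 × 30% = £33.
Member responsibility: £300 + £33 = £333.

£333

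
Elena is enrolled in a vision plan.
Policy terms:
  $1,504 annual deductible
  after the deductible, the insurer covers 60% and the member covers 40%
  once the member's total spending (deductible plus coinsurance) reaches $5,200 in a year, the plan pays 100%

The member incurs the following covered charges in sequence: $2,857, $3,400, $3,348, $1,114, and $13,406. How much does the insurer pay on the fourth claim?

$668.40

#1 ($2,857): $1,504 finishes the deductible; $1,353 goes to coinsurance; member's 40% is $541.20. Member pays $2,045.20; OOP now $2,045.20. Plan pays $2,857 − $2,045.20 = $811.80.
#2 ($3,400): 40% coinsurance on $3,400 = $1,360. Cost to member: $1,360. OOP to date $3,405.20. Insurer: $3,400 − $1,360 = $2,040.
#3 ($3,348): deductible met; 40% of $3,348 = $1,339.20. Cost to member: $1,339.20. OOP to date $4,744.40. Plan pays $3,348 − $1,339.20 = $2,008.80.
#4 ($1,114): deductible already satisfied, so member's share is 40% × $1,114 = $445.60. Member pays $445.60; OOP now $5,190. Insurer: $1,114 − $445.60 = $668.40.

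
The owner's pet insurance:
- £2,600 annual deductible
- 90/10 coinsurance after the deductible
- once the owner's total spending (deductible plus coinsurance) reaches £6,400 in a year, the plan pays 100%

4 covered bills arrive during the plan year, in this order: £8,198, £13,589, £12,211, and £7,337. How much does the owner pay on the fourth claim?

£660.20

#1 (£8,198): £2,600 to deductible, leaving £5,598; 10% of £5,598 = £559.80. Cost to owner: £3,159.80. OOP to date £3,159.80.
#2 (£13,589): 10% coinsurance on £13,589 = £1,358.90. Cost to owner: £1,358.90. OOP to date £4,518.70.
#3 (£12,211): deductible already satisfied, so owner's share is 10% × £12,211 = £1,221.10. Owner owes £1,221.10 (running OOP £5,739.80).
#4 (£7,337): deductible already satisfied, so owner's share is 10% × £7,337 = £733.70. OOP would hit £6,473.50 > £6,400, so the cap limits the owner to £6,400 − £5,739.80 = £660.20.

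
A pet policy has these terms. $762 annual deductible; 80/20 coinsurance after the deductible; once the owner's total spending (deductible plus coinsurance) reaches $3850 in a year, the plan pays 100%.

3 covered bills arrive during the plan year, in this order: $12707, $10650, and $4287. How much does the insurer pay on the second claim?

Bill 1, $12707: $762 to deductible, leaving $11945; owner's 20% is $2389. Owner owes $3151 (running OOP $3151). Plan pays $12707 − $3151 = $9556.
Bill 2, $10650: 20% coinsurance on $10650 = $2130. That would push OOP to $5281, over the $3850 cap, so owner pays $3850 − $3151 = $699. Insurer: $10650 − $699 = $9951.

$9951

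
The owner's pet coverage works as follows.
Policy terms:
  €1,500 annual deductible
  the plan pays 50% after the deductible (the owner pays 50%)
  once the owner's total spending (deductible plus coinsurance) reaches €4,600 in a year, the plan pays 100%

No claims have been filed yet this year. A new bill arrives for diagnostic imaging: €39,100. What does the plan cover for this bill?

€34,500

Nothing has been paid toward the €1,500 deductible, so the first €1,500 of this charge is applied there.
The remaining €37,600 (= €39,100 − €1,500) moves to coinsurance.
Coinsurance: €37,600 × 50% = €18,800.
That puts the owner's cost at €1,500 + €18,800 = €20,300 before any cap.
Year-to-date out-of-pocket would reach €0 + €20,300 = €20,300, above the €4,600 maximum, so the owner pays only €4,600 − €0 = €4,600.
Insurer pays the balance: €39,100 − €4,600 = €34,500.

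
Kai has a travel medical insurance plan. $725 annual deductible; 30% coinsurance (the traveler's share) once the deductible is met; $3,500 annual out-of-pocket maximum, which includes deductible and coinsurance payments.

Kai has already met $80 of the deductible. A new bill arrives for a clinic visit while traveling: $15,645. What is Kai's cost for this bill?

$3,420

Deductible still to meet: $725 − $80 = $645.
The remaining $15,000 (= $15,645 − $645) moves to coinsurance.
Coinsurance: $15,000 × 30% = $4,500.
So the traveler owes $645 + $4,500 = $5,145 before any cap.
Adding $5,145 to the $80 already spent would give $5,225, which exceeds the $3,500 cap; the traveler pays just $3,500 − $80 = $3,420.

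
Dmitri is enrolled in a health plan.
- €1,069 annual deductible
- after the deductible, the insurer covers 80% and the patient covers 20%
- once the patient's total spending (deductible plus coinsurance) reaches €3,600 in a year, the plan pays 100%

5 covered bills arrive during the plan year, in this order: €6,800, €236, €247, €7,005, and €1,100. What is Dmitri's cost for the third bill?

Claim 1 (€6,800): €1,069 to deductible, leaving €5,731; patient's 20% is €1,146.20. Patient owes €2,215.20 (running OOP €2,215.20).
Claim 2 (€236): deductible met; 20% of €236 = €47.20. Patient owes €47.20 (running OOP €2,262.40).
Claim 3 (€247): 20% coinsurance on €247 = €49.40. Patient owes €49.40 (running OOP €2,311.80).

€49.40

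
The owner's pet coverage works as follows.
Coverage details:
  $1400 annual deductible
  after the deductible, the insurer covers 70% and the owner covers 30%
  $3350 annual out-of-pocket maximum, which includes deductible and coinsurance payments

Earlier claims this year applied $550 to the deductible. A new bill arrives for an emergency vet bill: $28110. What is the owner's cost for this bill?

Deductible still to meet: $1400 − $550 = $850.
The remaining $27260 (= $28110 − $850) moves to coinsurance.
30% of $27260 = $8178 falls to the owner.
Owner responsibility before any cap: $850 + $8178 = $9028.
That would bring total out-of-pocket to $9578, past the $3350 cap. The owner is capped at $3350 − $550 = $2800 on this claim.

$2800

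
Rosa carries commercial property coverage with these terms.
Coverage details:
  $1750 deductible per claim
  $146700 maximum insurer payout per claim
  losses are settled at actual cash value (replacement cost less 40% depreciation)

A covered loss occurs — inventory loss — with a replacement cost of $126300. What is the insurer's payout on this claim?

$74030

Actual cash value after 40% depreciation: $126300 × 60% = $75780.
Less the $1750 deductible: $75780 − $1750 = $74030.
$74030 is within the $146700 limit, so the insurer pays $74030.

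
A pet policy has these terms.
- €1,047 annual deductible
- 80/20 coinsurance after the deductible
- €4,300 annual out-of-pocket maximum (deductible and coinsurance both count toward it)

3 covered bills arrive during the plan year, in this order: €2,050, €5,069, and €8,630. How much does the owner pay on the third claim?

€1,726

#1 (€2,050): deductible takes €1,047, €1,003 remains; owner's 20% is €200.60. Owner pays €1,247.60; OOP now €1,247.60.
#2 (€5,069): deductible met; 20% of €5,069 = €1,013.80. Owner owes €1,013.80 (running OOP €2,261.40).
#3 (€8,630): deductible already satisfied, so owner's share is 20% × €8,630 = €1,726. Owner owes €1,726 (running OOP €3,987.40).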